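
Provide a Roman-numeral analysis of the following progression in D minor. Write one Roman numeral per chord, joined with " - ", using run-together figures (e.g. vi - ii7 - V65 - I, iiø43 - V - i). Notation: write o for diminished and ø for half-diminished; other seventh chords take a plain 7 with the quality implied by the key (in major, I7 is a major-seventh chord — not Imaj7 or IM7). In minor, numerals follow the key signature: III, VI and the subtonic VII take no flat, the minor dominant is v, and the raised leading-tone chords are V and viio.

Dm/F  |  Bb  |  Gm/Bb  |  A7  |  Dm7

Dm/F: minor triad on D = scale degree 1 → i6.
Bb has root Bb, degree 6 in D minor, so VI.
Gm/Bb: root G is the subdominant; minor triad there is iv6.
A7: dominant seventh chord on A = scale degree 5 → V7.
Dm7: minor seventh chord on D = scale degree 1 → i7.

i6 - VI - iv6 - V7 - i7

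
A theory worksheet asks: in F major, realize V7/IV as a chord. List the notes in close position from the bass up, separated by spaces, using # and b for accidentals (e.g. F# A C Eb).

F A C Eb

V7/IV is a secondary dominant — the dominant seventh of IV. IV in F major is Bb, so the applied chord's root is F, a perfect fifth above.
Building a dominant seventh chord on F gives F-A-C-Eb.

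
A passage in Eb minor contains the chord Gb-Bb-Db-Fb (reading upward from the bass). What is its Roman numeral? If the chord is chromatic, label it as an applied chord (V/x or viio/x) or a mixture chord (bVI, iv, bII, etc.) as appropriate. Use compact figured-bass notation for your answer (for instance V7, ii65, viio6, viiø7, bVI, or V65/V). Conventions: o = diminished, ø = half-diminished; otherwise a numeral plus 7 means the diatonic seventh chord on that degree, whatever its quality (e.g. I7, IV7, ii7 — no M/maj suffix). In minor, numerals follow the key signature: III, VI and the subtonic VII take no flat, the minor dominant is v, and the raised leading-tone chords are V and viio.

The pitches Gb-Bb-Db-Fb form a dominant seventh chord rooted on Gb.
Gb is not a diatonic chord root with this quality in Eb minor, but it lies a perfect fifth above Cb (VI), so the chord functions as an applied dominant of VI.

V7/VI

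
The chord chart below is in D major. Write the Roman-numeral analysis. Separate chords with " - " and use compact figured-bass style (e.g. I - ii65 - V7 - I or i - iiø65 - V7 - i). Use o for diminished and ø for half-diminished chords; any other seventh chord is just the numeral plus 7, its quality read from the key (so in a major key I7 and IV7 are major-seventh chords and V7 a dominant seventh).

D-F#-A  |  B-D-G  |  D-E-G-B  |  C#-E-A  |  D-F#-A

I - IV6 - ii42 - V6 - I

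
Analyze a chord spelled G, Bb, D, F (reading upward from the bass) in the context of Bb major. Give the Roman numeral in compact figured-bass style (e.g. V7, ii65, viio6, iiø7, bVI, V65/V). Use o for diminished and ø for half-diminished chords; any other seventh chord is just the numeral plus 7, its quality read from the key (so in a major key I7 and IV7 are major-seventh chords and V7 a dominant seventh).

The pitches G-Bb-D-F form a minor seventh chord rooted on G.
In Bb major, G is the submediant; the diatonic minor seventh chord there is vi7.

vi7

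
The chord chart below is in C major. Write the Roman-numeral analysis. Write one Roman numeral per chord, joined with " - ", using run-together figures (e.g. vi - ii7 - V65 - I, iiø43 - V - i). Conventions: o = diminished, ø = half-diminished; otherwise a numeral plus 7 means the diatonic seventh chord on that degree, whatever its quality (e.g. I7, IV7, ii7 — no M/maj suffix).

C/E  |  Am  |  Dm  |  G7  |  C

I6 - vi - ii - V7 - I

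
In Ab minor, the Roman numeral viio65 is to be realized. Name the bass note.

Bb

viio in Ab minor has root G; the chord is G-Bb-Db-Fb.
The figure 65 means first inversion — the third is in the bass.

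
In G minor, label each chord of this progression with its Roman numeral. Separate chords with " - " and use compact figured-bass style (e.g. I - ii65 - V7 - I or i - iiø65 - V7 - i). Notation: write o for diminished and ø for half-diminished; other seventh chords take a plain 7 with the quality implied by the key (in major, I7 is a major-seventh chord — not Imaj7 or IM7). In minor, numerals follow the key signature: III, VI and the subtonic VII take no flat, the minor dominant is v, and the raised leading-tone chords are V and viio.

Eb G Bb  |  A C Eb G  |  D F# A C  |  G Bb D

VI - iiø7 - V7 - i

Eb-G-Bb: major triad on Eb = scale degree 6 → VI.
A-C-Eb-G has root A, degree 2 in G minor, so iiø7.
D-F#-A-C has root D, degree 5 in G minor, so V7.
G-Bb-D has root G, degree 1 in G minor, so i.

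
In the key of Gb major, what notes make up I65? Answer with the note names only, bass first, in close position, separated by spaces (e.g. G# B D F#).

In Gb major, scale degree 1 is Gb, and the diatonic chord built there is a major seventh chord.
Stacking thirds from Gb gives Gb-Bb-Db-F.
The figured bass 65 indicates first inversion, placing the third (Bb) in the bass: Bb-Db-F-Gb.

Bb Db F Gb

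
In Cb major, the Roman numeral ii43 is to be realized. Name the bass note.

Ab

ii in Cb major has root Db; the chord is Db-Fb-Ab-Cb.
The figure 43 means second inversion — the fifth is in the bass.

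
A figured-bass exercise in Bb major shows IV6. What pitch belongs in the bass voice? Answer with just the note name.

G

IV in Bb major has root Eb; the chord is Eb-G-Bb.
The figure 6 means first inversion — the third is in the bass.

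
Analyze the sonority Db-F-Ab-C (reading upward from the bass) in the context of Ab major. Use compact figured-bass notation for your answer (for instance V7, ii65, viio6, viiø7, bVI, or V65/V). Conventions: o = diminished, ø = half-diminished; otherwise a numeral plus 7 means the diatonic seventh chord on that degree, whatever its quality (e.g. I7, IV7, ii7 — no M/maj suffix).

Stacked in thirds the chord is Db-F-Ab-C: a major seventh chord on Db.
Db is scale degree 4 in Ab major, and a major seventh chord on that degree is written IV7.

IV7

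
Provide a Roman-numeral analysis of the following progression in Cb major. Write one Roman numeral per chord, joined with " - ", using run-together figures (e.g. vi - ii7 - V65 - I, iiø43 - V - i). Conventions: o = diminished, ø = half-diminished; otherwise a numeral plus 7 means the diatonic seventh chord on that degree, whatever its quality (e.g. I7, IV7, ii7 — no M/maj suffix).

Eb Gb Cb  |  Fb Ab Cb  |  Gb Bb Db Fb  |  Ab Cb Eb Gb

I6 - IV - V7 - vi7

Eb-Gb-Cb has root Cb, degree 1 in Cb major, so I6.
Fb-Ab-Cb has root Fb, degree 4 in Cb major, so IV.
Gb-Bb-Db-Fb: dominant seventh chord on Gb = scale degree 5 → V7.
Ab-Cb-Eb-Gb: minor seventh chord on Ab = scale degree 6 → vi7.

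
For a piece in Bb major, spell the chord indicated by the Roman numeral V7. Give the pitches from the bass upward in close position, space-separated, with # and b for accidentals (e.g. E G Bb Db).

The numeral's case and figure indicate a dominant seventh chord. In Bb major its root, scale degree 5, is F.
That chord is spelled F-A-C-Eb.

F A C Eb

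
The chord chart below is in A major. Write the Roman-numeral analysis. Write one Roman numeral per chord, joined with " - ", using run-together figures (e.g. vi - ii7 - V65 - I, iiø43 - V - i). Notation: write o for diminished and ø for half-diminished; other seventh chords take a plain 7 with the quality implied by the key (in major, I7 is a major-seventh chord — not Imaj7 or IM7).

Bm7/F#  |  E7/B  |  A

ii43 - V43 - I

Bm7/F# has root B, degree 2 in A major, so ii43.
E7/B: dominant seventh chord on E = scale degree 5 → V43.
A: major triad on A = scale degree 1 → I.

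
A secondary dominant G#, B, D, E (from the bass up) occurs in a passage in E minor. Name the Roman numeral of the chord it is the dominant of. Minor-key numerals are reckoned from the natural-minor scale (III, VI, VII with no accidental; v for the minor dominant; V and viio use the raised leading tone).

iv

The chord is a dominant seventh chord on E.
A dominant resolves down a perfect fifth: E → A. In E minor, A is scale degree 4, i.e. iv.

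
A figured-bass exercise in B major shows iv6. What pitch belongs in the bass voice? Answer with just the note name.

iv in B major has root E; the chord is E-G-B.
The figure 6 means first inversion — the third is in the bass.

G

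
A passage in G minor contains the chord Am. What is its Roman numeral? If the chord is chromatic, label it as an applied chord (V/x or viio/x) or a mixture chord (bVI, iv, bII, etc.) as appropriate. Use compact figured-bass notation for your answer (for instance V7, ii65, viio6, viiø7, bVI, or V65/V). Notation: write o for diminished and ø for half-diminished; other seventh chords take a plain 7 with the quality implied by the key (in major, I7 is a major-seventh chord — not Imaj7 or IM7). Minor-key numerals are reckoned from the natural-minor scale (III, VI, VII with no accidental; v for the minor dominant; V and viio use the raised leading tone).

ii

The pitches A-C-E form a minor triad rooted on A.
A is the second degree of G minor. This is the minor supertonic, borrowed from the parallel major (the Dorian ii).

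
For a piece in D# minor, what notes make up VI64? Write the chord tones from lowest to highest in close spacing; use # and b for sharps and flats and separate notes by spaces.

F# B D#

In D# minor, the submediant is B, and the diatonic chord built there is a major triad.
That chord is spelled B-D#-F#.
With the 64 figure the chord is in second inversion; from the bass F# upward in close position it reads F#-B-D#.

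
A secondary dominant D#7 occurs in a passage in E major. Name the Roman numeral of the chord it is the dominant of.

The chord is a dominant seventh chord on D#.
A dominant resolves down a perfect fifth: D# → G#. In E major, G# is scale degree 3, i.e. iii.

iii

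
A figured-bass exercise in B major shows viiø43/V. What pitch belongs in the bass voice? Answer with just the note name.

The applied chord viiø43/V is rooted on E#: E#-G#-B-D#.
The figure 43 means second inversion — the fifth is in the bass.

B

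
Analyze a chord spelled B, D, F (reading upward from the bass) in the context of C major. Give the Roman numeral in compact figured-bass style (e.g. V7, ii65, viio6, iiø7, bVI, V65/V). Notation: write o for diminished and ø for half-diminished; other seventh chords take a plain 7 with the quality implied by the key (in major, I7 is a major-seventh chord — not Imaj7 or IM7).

viio

Stacked in thirds the chord is B-D-F: a diminished triad on B.
B is scale degree 7 in C major, and a diminished triad on that degree is written viio.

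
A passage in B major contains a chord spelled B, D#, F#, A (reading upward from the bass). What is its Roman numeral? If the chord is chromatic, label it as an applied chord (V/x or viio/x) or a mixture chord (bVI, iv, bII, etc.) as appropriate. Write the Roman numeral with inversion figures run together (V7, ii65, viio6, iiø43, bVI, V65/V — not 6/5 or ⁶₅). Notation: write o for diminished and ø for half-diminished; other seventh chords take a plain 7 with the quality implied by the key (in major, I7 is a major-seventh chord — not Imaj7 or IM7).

V7/IV

The pitches B-D#-F#-A form a dominant seventh chord rooted on B.
B is not a diatonic chord root with this quality in B major, but it lies a perfect fifth above E (IV), so the chord functions as an applied dominant of IV.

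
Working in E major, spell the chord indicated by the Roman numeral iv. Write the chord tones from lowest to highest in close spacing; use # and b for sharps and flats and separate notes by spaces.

A C E

iv is the minor subdominant, borrowed from the parallel minor. In E major that root is A.
So the chord is A-C-E.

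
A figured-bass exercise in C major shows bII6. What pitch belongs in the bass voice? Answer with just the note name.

F

bII in C major has root Db; the chord is Db-F-Ab.
The figure 6 means first inversion — the third is in the bass.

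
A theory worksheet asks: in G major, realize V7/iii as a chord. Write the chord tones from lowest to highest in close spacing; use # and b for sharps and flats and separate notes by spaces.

V7/iii is a secondary dominant — the dominant seventh of iii. iii in G major is B, so the applied chord's root is F#, a perfect fifth above.
Building a dominant seventh chord on F# gives F#-A#-C#-E.

F# A# C# E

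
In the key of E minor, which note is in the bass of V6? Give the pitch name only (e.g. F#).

V in E minor has root B; the chord is B-D#-F#.
The figure 6 means first inversion — the third is in the bass.

D#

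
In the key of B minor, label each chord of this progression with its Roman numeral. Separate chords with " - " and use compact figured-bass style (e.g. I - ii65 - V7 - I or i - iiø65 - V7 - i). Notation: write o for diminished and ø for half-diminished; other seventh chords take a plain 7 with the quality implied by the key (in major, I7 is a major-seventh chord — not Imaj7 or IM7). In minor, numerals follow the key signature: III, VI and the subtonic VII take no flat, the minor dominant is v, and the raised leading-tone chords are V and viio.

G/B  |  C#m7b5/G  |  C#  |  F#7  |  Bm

G/B has root G, degree 6 in B minor, so VI6.
C#m7b5/G has root C#, degree 2 in B minor, so iiø43.
C# is the secondary dominant of V (major triad on C#): V/V.
F#7: dominant seventh chord on F# = scale degree 5 → V7.
Bm: minor triad on B = scale degree 1 → i.

VI6 - iiø43 - V/V - V7 - i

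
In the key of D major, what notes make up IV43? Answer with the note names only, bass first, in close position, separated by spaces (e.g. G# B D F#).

In D major, the subdominant is G, and the diatonic chord built there is a major seventh chord.
That chord is spelled G-B-D-F#.
With the 43 figure the chord is in second inversion; from the bass D upward in close position it reads D-F#-G-B.

D F# G B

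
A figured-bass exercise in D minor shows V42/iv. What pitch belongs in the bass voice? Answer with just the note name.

C

The applied chord V42/iv is rooted on D: D-F#-A-C.
The figure 42 means third inversion — the seventh is in the bass.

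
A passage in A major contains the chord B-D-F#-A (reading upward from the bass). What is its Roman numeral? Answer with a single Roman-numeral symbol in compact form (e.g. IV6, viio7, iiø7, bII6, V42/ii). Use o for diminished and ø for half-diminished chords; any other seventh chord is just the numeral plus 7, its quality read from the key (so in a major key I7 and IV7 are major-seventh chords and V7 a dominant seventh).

The pitches B-D-F#-A form a minor seventh chord rooted on B.
B is scale degree 2 in A major, and a minor seventh chord on that degree is written ii7.

ii7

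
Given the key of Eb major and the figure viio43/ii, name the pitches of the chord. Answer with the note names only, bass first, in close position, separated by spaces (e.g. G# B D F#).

Bb Db E G

viio43/ii is a secondary leading-tone chord. The target ii is F in Eb major; the applied chord is rooted a semitone below, on E.
Building a fully diminished seventh chord on E gives E-G-Bb-Db.
The figured bass 43 indicates second inversion, placing the fifth (Bb) in the bass: Bb-Db-E-G.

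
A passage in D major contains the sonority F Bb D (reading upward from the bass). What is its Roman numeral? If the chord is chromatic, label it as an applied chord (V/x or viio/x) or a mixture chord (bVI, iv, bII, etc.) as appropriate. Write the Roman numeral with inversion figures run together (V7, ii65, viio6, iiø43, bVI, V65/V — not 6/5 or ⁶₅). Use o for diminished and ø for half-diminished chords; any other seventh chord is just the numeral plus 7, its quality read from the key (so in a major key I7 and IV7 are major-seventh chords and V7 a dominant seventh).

bVI64

Stacked in thirds the chord is Bb-D-F: a major triad on Bb.
Bb is the lowered sixth degree of D major (diatonic 6 would be B). This is a major triad on the lowered sixth degree, borrowed from the parallel minor.
With F in the bass the chord is in second inversion, so the figured bass is 64.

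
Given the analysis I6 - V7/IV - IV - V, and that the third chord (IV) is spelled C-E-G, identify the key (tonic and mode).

G major

The chord C is a major triad rooted on C; its label is IV.
If C is scale degree 4 and the mode makes that degree carry a major triad, the tonic is G and the mode is major.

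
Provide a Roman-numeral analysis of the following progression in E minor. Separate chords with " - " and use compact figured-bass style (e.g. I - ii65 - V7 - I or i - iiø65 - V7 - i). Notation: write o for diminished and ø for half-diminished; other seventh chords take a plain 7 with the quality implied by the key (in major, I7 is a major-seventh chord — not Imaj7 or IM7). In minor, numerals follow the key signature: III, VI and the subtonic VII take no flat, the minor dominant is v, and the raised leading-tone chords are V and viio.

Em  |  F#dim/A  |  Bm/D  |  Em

Em: minor triad on E = scale degree 1 → i.
F#dim/A: diminished triad on F# = scale degree 2 → iio6.
Bm/D: root B is the dominant; minor triad there is v6.
Em: root E is the tonic; minor triad there is i.

i - iio6 - v6 - i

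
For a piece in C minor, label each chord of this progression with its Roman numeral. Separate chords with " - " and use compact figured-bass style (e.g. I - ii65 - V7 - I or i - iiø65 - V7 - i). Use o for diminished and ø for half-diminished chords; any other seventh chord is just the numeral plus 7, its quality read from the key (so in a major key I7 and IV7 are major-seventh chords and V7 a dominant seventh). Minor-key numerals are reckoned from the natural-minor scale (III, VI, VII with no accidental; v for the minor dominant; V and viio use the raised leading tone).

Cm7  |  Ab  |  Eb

Cm7: minor seventh chord on C = scale degree 1 → i7.
Ab: major triad on Ab = scale degree 6 → VI.
Eb has root Eb, degree 3 in C minor, so III.

i7 - VI - III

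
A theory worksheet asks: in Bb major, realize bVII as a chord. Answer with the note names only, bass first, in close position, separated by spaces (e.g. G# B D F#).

Ab C Eb

Scale degree 7 in Bb major is A; lowering it a half step gives Ab. bVII is a major triad on the lowered seventh degree (the subtonic), borrowed from the parallel minor.
So the chord is Ab-C-Eb, a major triad.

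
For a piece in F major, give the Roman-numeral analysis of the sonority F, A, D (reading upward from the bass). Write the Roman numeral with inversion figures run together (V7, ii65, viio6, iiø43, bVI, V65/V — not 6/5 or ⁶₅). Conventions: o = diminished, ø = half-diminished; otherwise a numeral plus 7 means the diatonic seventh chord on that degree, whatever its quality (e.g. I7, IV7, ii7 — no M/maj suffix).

vi6

The pitches D-F-A form a minor triad rooted on D.
In F major, D is the submediant; the diatonic minor triad there is vi.
With F in the bass the chord is in first inversion, so the figured bass is 6.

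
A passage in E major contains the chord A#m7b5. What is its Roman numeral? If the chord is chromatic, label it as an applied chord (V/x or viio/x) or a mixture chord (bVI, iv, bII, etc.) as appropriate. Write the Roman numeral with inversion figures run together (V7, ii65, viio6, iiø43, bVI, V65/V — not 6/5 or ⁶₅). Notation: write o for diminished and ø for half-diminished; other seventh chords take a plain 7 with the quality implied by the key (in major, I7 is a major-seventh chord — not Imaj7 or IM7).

viiø7/V

Stacked in thirds the chord is A#-C#-E-G#: a half-diminished seventh chord on A#.
A# sits a half step below B (V in E major); a diminished chord there is the applied leading-tone chord of V.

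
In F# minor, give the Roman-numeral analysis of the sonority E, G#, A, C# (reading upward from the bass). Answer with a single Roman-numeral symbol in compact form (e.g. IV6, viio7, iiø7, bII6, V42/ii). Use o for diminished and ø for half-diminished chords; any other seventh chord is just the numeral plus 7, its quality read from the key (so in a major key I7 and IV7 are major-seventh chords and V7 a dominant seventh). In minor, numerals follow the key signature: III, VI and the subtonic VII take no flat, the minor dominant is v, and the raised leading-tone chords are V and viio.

Stacked in thirds the chord is A-C#-E-G#: a major seventh chord on A.
A is scale degree 3 in F# minor, and a major seventh chord on that degree is written III7.
With E in the bass the chord is in second inversion, so the figured bass is 43.

III43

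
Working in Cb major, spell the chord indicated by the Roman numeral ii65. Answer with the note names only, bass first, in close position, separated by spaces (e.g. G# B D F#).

The numeral's case and figure indicate a minor seventh chord. In Cb major its root, the supertonic, is Db.
That chord is spelled Db-Fb-Ab-Cb.
With the 65 figure the chord is in first inversion; from the bass Fb upward in close position it reads Fb-Ab-Cb-Db.

Fb Ab Cb Db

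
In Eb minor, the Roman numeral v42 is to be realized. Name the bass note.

Ab

v in Eb minor has root Bb; the chord is Bb-Db-F-Ab.
The figure 42 means third inversion — the seventh is in the bass.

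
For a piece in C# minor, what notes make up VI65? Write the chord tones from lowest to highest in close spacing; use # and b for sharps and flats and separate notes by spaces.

C# E G# A

In C# minor, the submediant is A, and the diatonic chord built there is a major seventh chord.
That chord is spelled A-C#-E-G#.
With the 65 figure the chord is in first inversion; from the bass C# upward in close position it reads C#-E-G#-A.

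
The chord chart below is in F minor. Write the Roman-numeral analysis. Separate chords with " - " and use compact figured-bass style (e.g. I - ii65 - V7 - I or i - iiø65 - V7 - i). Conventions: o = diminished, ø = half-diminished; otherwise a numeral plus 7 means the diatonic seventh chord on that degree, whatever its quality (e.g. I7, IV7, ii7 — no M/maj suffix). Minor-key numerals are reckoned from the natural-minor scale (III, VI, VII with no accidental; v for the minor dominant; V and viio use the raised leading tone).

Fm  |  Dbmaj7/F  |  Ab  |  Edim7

i - VI65 - III - viio7

Fm: minor triad on F = scale degree 1 → i.
Dbmaj7/F: major seventh chord on Db = scale degree 6 → VI65.
Ab: major triad on Ab = scale degree 3 → III.
Edim7: root E is the leading tone; fully diminished seventh chord there is viio7.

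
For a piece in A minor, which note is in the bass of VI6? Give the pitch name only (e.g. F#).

A

VI in A minor has root F; the chord is F-A-C.
The figure 6 means first inversion — the third is in the bass.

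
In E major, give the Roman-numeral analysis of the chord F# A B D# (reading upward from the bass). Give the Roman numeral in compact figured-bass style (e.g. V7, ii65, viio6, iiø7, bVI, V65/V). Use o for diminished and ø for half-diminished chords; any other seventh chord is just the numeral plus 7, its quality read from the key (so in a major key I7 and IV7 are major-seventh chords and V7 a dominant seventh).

V43

Stacked in thirds the chord is B-D#-F#-A: a dominant seventh chord on B.
B is scale degree 5 in E major, and a dominant seventh chord on that degree is written V7.
With F# in the bass the chord is in second inversion, so the figured bass is 43.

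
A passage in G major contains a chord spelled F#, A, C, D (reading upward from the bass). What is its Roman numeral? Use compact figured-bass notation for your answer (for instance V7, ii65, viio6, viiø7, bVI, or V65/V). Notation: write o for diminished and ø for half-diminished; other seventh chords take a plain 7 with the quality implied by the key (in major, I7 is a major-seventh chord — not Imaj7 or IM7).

Stacked in thirds the chord is D-F#-A-C: a dominant seventh chord on D.
D is scale degree 5 in G major, and a dominant seventh chord on that degree is written V7.
With F# in the bass the chord is in first inversion, so the figured bass is 65.

V65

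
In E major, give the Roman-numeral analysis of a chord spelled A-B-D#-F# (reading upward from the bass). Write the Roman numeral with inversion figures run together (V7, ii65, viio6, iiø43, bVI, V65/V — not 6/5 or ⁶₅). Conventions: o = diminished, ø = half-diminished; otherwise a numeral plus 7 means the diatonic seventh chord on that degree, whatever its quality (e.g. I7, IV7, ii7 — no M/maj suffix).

V42

The pitches B-D#-F#-A form a dominant seventh chord rooted on B.
B is scale degree 5 in E major, and a dominant seventh chord on that degree is written V7.
With A in the bass the chord is in third inversion, so the figured bass is 42.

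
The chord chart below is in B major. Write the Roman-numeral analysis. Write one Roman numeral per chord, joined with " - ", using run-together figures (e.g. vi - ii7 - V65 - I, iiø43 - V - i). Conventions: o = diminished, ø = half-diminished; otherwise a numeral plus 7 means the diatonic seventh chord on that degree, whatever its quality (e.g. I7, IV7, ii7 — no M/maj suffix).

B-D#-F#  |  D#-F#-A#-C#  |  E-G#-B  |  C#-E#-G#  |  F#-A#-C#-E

I - iii7 - IV - V/V - V7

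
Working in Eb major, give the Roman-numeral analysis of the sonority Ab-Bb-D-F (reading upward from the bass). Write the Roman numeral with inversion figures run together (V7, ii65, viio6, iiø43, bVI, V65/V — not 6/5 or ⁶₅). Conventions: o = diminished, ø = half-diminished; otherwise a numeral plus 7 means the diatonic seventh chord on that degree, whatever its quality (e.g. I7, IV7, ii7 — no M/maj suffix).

Stacked in thirds the chord is Bb-D-F-Ab: a dominant seventh chord on Bb.
In Eb major, Bb is the dominant; the diatonic dominant seventh chord there is V7.
With Ab in the bass the chord is in third inversion, so the figured bass is 42.

V42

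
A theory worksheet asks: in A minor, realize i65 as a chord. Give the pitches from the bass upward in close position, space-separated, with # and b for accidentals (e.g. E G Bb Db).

In A minor, scale degree 1 is A, and the diatonic chord built there is a minor seventh chord.
Stacking thirds from A gives A-C-E-G.
With the 65 figure the chord is in first inversion; from the bass C upward in close position it reads C-E-G-A.

C E G A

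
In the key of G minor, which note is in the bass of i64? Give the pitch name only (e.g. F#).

D

i in G minor has root G; the chord is G-Bb-D.
The figure 64 means second inversion — the fifth is in the bass.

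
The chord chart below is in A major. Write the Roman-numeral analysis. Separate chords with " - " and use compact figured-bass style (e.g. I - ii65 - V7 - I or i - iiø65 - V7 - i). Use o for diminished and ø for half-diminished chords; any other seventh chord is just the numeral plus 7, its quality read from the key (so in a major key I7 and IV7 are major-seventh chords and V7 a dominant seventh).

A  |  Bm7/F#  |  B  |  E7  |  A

I - ii43 - V/V - V7 - I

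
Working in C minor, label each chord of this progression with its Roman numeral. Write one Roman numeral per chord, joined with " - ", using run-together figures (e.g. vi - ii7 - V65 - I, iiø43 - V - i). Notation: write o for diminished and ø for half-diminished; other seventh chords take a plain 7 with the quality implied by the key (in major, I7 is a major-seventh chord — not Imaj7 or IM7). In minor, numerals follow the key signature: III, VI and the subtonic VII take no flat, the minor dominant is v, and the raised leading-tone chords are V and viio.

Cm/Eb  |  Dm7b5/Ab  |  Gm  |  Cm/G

Cm/Eb has root C, degree 1 in C minor, so i6.
Dm7b5/Ab: half-diminished seventh chord on D = scale degree 2 → iiø43.
Gm has root G, degree 5 in C minor, so v.
Cm/G: root C is the tonic; minor triad there is i64.

i6 - iiø43 - v - i64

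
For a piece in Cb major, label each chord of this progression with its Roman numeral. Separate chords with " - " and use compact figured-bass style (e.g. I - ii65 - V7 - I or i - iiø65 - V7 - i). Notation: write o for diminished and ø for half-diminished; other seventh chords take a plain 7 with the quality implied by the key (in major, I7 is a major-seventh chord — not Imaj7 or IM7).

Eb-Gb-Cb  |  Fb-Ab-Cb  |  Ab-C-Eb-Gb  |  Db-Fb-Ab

I6 - IV - V7/ii - ii

Eb-Gb-Cb has root Cb, degree 1 in Cb major, so I6.
Fb-Ab-Cb: major triad on Fb = scale degree 4 → IV.
Ab-C-Eb-Gb: chromatic; Ab is V of ii, so V7/ii.
Db-Fb-Ab has root Db, degree 2 in Cb major, so ii.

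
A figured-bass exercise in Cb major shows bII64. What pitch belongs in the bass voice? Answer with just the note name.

bII in Cb major has root Dbb; the chord is Dbb-Fb-Abb.
The figure 64 means second inversion — the fifth is in the bass.

Abb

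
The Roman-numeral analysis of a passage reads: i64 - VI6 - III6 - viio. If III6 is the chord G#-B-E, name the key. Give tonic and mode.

The chord E/G# is a major triad rooted on E; its label is III6.
If E is scale degree 3 and the mode makes that degree carry a major triad, the tonic is C# and the mode is minor.

C# minor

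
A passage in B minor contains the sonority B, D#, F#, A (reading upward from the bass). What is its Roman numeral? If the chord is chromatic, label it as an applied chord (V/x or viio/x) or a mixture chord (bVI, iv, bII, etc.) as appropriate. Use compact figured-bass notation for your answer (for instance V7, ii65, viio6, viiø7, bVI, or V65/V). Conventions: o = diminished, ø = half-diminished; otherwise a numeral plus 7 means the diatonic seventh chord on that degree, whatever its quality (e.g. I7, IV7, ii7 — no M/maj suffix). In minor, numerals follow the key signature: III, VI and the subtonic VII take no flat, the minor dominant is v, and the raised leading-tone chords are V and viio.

V7/iv

The pitches B-D#-F#-A form a dominant seventh chord rooted on B.
B is not a diatonic chord root with this quality in B minor, but it lies a perfect fifth above E (iv), so the chord functions as an applied dominant of iv.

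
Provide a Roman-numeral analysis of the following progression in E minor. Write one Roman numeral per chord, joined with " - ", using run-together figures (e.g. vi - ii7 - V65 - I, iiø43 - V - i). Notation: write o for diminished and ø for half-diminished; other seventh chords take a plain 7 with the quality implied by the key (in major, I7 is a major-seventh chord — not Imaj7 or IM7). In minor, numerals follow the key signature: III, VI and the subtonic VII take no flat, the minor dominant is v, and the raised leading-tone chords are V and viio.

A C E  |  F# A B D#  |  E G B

A-C-E: minor triad on A = scale degree 4 → iv.
F#-A-B-D#: root B is the dominant; dominant seventh chord there is V43.
E-G-B has root E, degree 1 in E minor, so i.

iv - V43 - i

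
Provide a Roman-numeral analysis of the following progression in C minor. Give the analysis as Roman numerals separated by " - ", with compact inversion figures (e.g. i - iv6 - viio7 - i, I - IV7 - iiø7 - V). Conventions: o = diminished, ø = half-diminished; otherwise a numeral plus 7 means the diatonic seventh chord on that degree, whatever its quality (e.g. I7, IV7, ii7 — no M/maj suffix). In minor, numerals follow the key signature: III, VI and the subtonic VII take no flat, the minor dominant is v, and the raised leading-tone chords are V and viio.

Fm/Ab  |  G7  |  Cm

iv6 - V7 - i

Fm/Ab: root F is the subdominant; minor triad there is iv6.
G7 has root G, degree 5 in C minor, so V7.
Cm: minor triad on C = scale degree 1 → i.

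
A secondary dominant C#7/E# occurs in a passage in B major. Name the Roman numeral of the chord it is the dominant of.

V

The chord is a dominant seventh chord on C#.
A dominant resolves down a perfect fifth: C# → F#. In B major, F# is scale degree 5, i.e. V.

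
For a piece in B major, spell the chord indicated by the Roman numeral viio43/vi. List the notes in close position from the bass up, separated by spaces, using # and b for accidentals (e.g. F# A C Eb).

The slash marks an applied leading-tone chord: viio of vi. In B major, vi is G#, so the leading tone to it is F##, a half step below.
Building a fully diminished seventh chord on F## gives F##-A#-C#-E.
With the 43 figure the chord is in second inversion; from the bass C# upward in close position it reads C#-E-F##-A#.

C# E F## A#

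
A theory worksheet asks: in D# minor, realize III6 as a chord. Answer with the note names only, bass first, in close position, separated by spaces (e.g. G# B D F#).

In D# minor, scale degree 3 is F#, and the diatonic chord built there is a major triad.
Stacking thirds from F# gives F#-A#-C#.
The figured bass 6 indicates first inversion, placing the third (A#) in the bass: A#-C#-F#.

A# C# F#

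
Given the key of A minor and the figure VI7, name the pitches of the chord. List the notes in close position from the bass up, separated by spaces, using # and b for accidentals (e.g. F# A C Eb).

In A minor, the submediant is F, and the diatonic chord built there is a major seventh chord.
That chord is spelled F-A-C-E.

F A C E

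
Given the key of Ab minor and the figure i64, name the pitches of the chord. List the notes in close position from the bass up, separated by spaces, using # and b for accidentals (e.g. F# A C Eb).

In Ab minor, the tonic is Ab, and the diatonic chord built there is a minor triad.
That chord is spelled Ab-Cb-Eb.
With the 64 figure the chord is in second inversion; from the bass Eb upward in close position it reads Eb-Ab-Cb.

Eb Ab Cb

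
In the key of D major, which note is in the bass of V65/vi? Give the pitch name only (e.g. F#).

A#

The applied chord V65/vi is rooted on F#: F#-A#-C#-E.
The figure 65 means first inversion — the third is in the bass.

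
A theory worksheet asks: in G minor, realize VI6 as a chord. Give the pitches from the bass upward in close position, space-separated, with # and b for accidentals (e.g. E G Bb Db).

G Bb Eb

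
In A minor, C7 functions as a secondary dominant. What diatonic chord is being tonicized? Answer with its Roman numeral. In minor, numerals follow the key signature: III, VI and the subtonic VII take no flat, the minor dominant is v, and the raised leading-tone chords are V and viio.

The chord is a dominant seventh chord on C.
A dominant resolves down a perfect fifth: C → F. In A minor, F is scale degree 6, i.e. VI.

VI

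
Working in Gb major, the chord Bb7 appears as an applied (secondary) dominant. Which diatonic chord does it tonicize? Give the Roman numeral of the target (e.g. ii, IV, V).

The chord is a dominant seventh chord on Bb.
A dominant resolves down a perfect fifth: Bb → Eb. In Gb major, Eb is scale degree 6, i.e. vi.

vi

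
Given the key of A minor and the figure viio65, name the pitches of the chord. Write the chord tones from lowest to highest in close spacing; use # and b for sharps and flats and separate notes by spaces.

In A minor, the leading-tone chord is built on the raised seventh degree, G#.
That chord is spelled G#-B-D-F.
With the 65 figure the chord is in first inversion; from the bass B upward in close position it reads B-D-F-G#.

B D F G#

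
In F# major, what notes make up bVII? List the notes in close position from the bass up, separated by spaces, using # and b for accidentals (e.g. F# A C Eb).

bVII is a major triad on the lowered seventh degree (the subtonic), borrowed from the parallel minor. In F# major that root is E.
So the chord is E-G#-B.

E G# B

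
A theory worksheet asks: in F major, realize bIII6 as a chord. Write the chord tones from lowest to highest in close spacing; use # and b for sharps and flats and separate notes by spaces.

Scale degree 3 in F major is A; lowering it a half step gives Ab. bIII6 is a major triad on the lowered third degree, borrowed from the parallel minor.
So the chord is Ab-C-Eb.
With the 6 figure the chord is in first inversion; from the bass C upward in close position it reads C-Eb-Ab.

C Eb Ab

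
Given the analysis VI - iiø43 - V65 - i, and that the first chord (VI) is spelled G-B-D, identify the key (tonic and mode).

The chord G is a major triad rooted on G; its label is VI.
VI on G implies G is the submediant; that puts the tonic at B, and the uppercase numeral fits minor mode.

B minor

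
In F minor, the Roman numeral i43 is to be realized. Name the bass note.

C

i in F minor has root F; the chord is F-Ab-C-Eb.
The figure 43 means second inversion — the fifth is in the bass.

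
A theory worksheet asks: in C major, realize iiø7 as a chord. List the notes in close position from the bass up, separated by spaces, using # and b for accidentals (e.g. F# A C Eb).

Scale degree 2 in C major is D; here the chord built on it is altered to a half-diminished seventh chord. iiø7 is the half-diminished supertonic seventh, borrowed from the parallel minor.
So the chord is D-F-Ab-C.

D F Ab C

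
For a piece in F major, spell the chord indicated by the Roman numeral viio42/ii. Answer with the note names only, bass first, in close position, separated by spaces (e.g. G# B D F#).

viio42/ii is a secondary leading-tone chord. The target ii is G in F major; the applied chord is rooted a semitone below, on F#.
Building a fully diminished seventh chord on F# gives F#-A-C-Eb.
With the 42 figure the chord is in third inversion; from the bass Eb upward in close position it reads Eb-F#-A-C.

Eb F# A C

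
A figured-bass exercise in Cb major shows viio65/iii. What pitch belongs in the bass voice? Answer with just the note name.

The applied chord viio65/iii is rooted on D: D-F-Ab-Cb.
The figure 65 means first inversion — the third is in the bass.

F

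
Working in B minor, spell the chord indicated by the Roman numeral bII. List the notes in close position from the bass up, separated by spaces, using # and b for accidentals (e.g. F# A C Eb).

C E G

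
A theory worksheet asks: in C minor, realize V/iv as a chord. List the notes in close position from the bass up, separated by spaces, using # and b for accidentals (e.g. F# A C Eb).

The slash means an applied dominant: we want the dominant of iv. In C minor, iv is F minor, and its dominant is built on C.
Building a major triad on C gives C-E-G.

C E G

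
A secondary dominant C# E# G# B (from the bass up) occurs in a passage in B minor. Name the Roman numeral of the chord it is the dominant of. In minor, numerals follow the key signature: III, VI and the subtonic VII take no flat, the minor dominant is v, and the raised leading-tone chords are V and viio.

V

The chord is a dominant seventh chord on C#.
A dominant resolves down a perfect fifth: C# → F#. In B minor, F# is scale degree 5, i.e. V.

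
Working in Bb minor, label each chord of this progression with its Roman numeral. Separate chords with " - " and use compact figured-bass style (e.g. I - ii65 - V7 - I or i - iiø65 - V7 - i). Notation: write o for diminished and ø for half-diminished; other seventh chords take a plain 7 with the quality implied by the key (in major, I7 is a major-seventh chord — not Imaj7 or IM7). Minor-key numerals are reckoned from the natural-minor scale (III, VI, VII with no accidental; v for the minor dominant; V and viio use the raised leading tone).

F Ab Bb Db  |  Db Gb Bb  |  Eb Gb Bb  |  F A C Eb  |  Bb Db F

i43 - VI64 - iv - V7 - i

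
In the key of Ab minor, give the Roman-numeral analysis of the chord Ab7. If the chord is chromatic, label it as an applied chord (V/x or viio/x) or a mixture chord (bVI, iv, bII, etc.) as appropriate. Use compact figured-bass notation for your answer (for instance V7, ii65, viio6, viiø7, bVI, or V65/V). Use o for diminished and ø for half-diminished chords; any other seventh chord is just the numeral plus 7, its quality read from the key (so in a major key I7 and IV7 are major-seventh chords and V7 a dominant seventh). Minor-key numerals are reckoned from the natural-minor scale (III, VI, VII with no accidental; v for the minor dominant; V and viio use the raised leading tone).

V7/iv

Stacked in thirds the chord is Ab-C-Eb-Gb: a dominant seventh chord on Ab.
Ab is not a diatonic chord root with this quality in Ab minor, but it lies a perfect fifth above Db (iv), so the chord functions as an applied dominant of iv.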